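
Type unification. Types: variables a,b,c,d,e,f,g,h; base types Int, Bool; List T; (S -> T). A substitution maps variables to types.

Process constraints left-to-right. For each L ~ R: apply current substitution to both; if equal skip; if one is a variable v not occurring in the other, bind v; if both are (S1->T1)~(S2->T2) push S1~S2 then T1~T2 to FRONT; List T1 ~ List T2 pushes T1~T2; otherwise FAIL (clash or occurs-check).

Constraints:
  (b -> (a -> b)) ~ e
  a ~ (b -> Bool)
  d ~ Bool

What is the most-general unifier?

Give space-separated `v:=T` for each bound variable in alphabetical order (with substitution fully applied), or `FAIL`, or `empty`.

step 1: unify (b -> (a -> b)) ~ e  [subst: {-} | 2 pending]
  bind e := (b -> (a -> b))
step 2: unify a ~ (b -> Bool)  [subst: {e:=(b -> (a -> b))} | 1 pending]
  bind a := (b -> Bool)
step 3: unify d ~ Bool  [subst: {e:=(b -> (a -> b)), a:=(b -> Bool)} | 0 pending]
  bind d := Bool

Answer: a:=(b -> Bool) d:=Bool e:=(b -> ((b -> Bool) -> b))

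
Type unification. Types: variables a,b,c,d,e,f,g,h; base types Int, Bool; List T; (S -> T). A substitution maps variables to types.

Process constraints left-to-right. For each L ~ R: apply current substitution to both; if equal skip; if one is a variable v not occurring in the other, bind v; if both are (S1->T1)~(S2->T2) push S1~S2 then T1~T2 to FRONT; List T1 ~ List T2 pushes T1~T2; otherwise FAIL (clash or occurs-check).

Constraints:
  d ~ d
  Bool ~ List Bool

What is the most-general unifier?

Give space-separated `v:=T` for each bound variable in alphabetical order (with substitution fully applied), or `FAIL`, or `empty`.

step 1: unify d ~ d  [subst: {-} | 1 pending]
  -> identical, skip
step 2: unify Bool ~ List Bool  [subst: {-} | 0 pending]
  clash: Bool vs List Bool

Answer: FAIL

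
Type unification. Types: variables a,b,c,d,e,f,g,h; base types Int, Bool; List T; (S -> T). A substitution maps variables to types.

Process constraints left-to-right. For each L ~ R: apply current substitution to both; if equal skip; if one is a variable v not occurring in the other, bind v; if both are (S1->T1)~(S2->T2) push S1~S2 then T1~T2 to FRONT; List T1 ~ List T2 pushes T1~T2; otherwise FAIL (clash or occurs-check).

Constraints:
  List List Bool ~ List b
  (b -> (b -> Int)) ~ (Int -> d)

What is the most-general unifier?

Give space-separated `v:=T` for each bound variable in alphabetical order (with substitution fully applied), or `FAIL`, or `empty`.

step 1: unify List List Bool ~ List b  [subst: {-} | 1 pending]
  -> decompose List: push List Bool~b
step 2: unify List Bool ~ b  [subst: {-} | 1 pending]
  bind b := List Bool
step 3: unify (List Bool -> (List Bool -> Int)) ~ (Int -> d)  [subst: {b:=List Bool} | 0 pending]
  -> decompose arrow: push List Bool~Int, (List Bool -> Int)~d
step 4: unify List Bool ~ Int  [subst: {b:=List Bool} | 1 pending]
  clash: List Bool vs Int

Answer: FAIL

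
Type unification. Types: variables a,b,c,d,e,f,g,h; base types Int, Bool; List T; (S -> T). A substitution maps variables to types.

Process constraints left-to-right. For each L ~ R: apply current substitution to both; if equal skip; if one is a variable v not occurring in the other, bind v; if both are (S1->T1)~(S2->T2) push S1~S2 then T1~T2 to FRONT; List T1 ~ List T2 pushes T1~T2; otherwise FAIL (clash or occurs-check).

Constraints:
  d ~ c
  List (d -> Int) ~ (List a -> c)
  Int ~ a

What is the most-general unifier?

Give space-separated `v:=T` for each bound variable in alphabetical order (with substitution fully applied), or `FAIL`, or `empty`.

Answer: FAIL

Derivation:
step 1: unify d ~ c  [subst: {-} | 2 pending]
  bind d := c
step 2: unify List (c -> Int) ~ (List a -> c)  [subst: {d:=c} | 1 pending]
  clash: List (c -> Int) vs (List a -> c)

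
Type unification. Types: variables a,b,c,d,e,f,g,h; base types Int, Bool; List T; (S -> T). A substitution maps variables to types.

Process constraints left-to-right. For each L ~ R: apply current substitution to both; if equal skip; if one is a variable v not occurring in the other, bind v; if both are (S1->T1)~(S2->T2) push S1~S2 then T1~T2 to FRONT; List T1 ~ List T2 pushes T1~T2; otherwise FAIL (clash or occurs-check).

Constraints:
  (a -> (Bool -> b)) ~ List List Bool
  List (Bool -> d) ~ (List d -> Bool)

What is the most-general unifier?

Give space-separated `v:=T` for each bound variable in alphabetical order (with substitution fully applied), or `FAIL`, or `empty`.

Answer: FAIL

Derivation:
step 1: unify (a -> (Bool -> b)) ~ List List Bool  [subst: {-} | 1 pending]
  clash: (a -> (Bool -> b)) vs List List Bool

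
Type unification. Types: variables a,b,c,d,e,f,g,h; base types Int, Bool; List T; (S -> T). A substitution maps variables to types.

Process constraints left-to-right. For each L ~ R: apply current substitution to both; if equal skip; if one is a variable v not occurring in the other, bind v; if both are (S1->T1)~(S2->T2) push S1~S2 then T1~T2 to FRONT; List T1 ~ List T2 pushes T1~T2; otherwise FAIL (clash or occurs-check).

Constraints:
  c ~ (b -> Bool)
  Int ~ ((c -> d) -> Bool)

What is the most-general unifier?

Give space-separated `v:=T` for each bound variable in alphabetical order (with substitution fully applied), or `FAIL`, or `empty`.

step 1: unify c ~ (b -> Bool)  [subst: {-} | 1 pending]
  bind c := (b -> Bool)
step 2: unify Int ~ (((b -> Bool) -> d) -> Bool)  [subst: {c:=(b -> Bool)} | 0 pending]
  clash: Int vs (((b -> Bool) -> d) -> Bool)

Answer: FAIL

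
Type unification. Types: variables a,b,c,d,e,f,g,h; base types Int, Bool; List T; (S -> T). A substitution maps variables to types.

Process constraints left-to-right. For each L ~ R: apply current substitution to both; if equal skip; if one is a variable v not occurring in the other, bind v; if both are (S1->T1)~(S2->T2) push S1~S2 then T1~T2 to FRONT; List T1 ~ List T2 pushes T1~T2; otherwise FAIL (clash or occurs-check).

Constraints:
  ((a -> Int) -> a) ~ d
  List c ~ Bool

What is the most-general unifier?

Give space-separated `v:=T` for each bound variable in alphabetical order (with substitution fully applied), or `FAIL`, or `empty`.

Answer: FAIL

Derivation:
step 1: unify ((a -> Int) -> a) ~ d  [subst: {-} | 1 pending]
  bind d := ((a -> Int) -> a)
step 2: unify List c ~ Bool  [subst: {d:=((a -> Int) -> a)} | 0 pending]
  clash: List c vs Bool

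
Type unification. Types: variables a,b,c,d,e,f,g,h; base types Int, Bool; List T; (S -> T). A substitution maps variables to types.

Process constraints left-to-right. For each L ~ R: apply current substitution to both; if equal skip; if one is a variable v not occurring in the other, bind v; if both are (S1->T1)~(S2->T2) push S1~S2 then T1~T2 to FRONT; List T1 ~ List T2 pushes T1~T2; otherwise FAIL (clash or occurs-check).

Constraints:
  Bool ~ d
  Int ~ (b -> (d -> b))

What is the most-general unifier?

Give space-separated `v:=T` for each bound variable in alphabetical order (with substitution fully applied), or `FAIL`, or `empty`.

Answer: FAIL

Derivation:
step 1: unify Bool ~ d  [subst: {-} | 1 pending]
  bind d := Bool
step 2: unify Int ~ (b -> (Bool -> b))  [subst: {d:=Bool} | 0 pending]
  clash: Int vs (b -> (Bool -> b))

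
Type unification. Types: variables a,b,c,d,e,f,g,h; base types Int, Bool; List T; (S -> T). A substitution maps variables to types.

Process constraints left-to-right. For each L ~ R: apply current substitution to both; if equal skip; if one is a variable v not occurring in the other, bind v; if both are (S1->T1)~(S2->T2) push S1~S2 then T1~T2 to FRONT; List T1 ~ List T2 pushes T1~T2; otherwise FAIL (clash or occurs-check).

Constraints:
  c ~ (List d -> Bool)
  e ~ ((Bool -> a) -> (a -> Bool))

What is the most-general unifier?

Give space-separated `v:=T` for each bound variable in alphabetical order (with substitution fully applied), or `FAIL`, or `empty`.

step 1: unify c ~ (List d -> Bool)  [subst: {-} | 1 pending]
  bind c := (List d -> Bool)
step 2: unify e ~ ((Bool -> a) -> (a -> Bool))  [subst: {c:=(List d -> Bool)} | 0 pending]
  bind e := ((Bool -> a) -> (a -> Bool))

Answer: c:=(List d -> Bool) e:=((Bool -> a) -> (a -> Bool))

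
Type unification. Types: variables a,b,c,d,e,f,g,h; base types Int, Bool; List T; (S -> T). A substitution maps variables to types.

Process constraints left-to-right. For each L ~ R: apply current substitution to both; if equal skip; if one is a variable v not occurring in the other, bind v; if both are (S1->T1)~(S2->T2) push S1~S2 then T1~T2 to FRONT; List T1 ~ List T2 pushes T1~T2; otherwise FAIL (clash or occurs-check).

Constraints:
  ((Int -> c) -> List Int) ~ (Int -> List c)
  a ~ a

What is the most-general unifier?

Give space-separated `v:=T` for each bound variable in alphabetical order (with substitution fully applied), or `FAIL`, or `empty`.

step 1: unify ((Int -> c) -> List Int) ~ (Int -> List c)  [subst: {-} | 1 pending]
  -> decompose arrow: push (Int -> c)~Int, List Int~List c
step 2: unify (Int -> c) ~ Int  [subst: {-} | 2 pending]
  clash: (Int -> c) vs Int

Answer: FAIL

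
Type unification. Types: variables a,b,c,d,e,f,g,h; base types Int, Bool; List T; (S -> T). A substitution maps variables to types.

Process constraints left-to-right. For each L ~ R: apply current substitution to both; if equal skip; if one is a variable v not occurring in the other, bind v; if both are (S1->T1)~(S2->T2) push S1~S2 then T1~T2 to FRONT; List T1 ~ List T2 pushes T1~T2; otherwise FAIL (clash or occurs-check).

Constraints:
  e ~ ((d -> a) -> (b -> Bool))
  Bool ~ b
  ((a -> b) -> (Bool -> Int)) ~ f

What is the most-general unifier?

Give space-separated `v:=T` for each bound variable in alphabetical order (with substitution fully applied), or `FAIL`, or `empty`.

Answer: b:=Bool e:=((d -> a) -> (Bool -> Bool)) f:=((a -> Bool) -> (Bool -> Int))

Derivation:
step 1: unify e ~ ((d -> a) -> (b -> Bool))  [subst: {-} | 2 pending]
  bind e := ((d -> a) -> (b -> Bool))
step 2: unify Bool ~ b  [subst: {e:=((d -> a) -> (b -> Bool))} | 1 pending]
  bind b := Bool
step 3: unify ((a -> Bool) -> (Bool -> Int)) ~ f  [subst: {e:=((d -> a) -> (b -> Bool)), b:=Bool} | 0 pending]
  bind f := ((a -> Bool) -> (Bool -> Int))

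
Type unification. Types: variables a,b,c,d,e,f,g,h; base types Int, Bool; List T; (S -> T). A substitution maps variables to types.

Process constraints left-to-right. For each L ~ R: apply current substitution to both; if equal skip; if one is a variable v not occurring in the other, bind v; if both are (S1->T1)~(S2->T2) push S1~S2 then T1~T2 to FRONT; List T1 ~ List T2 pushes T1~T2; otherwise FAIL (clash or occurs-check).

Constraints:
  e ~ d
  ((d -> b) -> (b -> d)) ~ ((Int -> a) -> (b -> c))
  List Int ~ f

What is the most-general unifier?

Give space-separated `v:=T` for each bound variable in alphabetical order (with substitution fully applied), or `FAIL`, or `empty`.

step 1: unify e ~ d  [subst: {-} | 2 pending]
  bind e := d
step 2: unify ((d -> b) -> (b -> d)) ~ ((Int -> a) -> (b -> c))  [subst: {e:=d} | 1 pending]
  -> decompose arrow: push (d -> b)~(Int -> a), (b -> d)~(b -> c)
step 3: unify (d -> b) ~ (Int -> a)  [subst: {e:=d} | 2 pending]
  -> decompose arrow: push d~Int, b~a
step 4: unify d ~ Int  [subst: {e:=d} | 3 pending]
  bind d := Int
step 5: unify b ~ a  [subst: {e:=d, d:=Int} | 2 pending]
  bind b := a
step 6: unify (a -> Int) ~ (a -> c)  [subst: {e:=d, d:=Int, b:=a} | 1 pending]
  -> decompose arrow: push a~a, Int~c
step 7: unify a ~ a  [subst: {e:=d, d:=Int, b:=a} | 2 pending]
  -> identical, skip
step 8: unify Int ~ c  [subst: {e:=d, d:=Int, b:=a} | 1 pending]
  bind c := Int
step 9: unify List Int ~ f  [subst: {e:=d, d:=Int, b:=a, c:=Int} | 0 pending]
  bind f := List Int

Answer: b:=a c:=Int d:=Int e:=Int f:=List Int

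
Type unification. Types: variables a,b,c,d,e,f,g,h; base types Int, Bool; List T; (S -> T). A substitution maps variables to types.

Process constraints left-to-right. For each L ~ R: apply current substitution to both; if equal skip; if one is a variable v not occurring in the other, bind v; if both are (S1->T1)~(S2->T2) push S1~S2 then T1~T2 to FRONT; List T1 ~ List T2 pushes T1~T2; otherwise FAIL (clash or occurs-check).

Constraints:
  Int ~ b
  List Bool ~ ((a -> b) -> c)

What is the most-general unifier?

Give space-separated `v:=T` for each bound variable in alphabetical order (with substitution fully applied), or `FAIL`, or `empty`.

step 1: unify Int ~ b  [subst: {-} | 1 pending]
  bind b := Int
step 2: unify List Bool ~ ((a -> Int) -> c)  [subst: {b:=Int} | 0 pending]
  clash: List Bool vs ((a -> Int) -> c)

Answer: FAIL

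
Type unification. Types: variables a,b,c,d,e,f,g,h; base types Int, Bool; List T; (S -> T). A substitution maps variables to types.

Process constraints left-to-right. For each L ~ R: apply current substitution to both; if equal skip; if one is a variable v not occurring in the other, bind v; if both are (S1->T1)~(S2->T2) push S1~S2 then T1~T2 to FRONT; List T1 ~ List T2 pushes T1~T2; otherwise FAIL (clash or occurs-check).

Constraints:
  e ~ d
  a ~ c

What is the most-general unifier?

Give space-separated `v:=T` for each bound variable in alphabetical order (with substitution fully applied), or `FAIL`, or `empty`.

step 1: unify e ~ d  [subst: {-} | 1 pending]
  bind e := d
step 2: unify a ~ c  [subst: {e:=d} | 0 pending]
  bind a := c

Answer: a:=c e:=d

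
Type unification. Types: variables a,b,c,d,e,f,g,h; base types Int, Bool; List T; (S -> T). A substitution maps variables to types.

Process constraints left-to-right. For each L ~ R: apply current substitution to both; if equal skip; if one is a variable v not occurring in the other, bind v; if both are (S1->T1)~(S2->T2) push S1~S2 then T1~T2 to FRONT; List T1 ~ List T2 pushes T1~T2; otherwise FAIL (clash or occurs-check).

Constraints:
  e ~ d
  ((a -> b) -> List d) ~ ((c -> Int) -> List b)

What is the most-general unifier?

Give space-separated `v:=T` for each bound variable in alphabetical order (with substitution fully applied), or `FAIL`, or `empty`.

step 1: unify e ~ d  [subst: {-} | 1 pending]
  bind e := d
step 2: unify ((a -> b) -> List d) ~ ((c -> Int) -> List b)  [subst: {e:=d} | 0 pending]
  -> decompose arrow: push (a -> b)~(c -> Int), List d~List b
step 3: unify (a -> b) ~ (c -> Int)  [subst: {e:=d} | 1 pending]
  -> decompose arrow: push a~c, b~Int
step 4: unify a ~ c  [subst: {e:=d} | 2 pending]
  bind a := c
step 5: unify b ~ Int  [subst: {e:=d, a:=c} | 1 pending]
  bind b := Int
step 6: unify List d ~ List Int  [subst: {e:=d, a:=c, b:=Int} | 0 pending]
  -> decompose List: push d~Int
step 7: unify d ~ Int  [subst: {e:=d, a:=c, b:=Int} | 0 pending]
  bind d := Int

Answer: a:=c b:=Int d:=Int e:=Int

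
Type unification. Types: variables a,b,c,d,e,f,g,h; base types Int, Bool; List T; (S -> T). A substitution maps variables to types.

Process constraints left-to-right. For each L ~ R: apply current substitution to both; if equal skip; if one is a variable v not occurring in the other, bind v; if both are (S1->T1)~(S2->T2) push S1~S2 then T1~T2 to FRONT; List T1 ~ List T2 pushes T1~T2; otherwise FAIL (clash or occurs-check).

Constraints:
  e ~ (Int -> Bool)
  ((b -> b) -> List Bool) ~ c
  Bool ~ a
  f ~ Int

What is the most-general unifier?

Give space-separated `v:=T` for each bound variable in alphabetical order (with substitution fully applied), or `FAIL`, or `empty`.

Answer: a:=Bool c:=((b -> b) -> List Bool) e:=(Int -> Bool) f:=Int

Derivation:
step 1: unify e ~ (Int -> Bool)  [subst: {-} | 3 pending]
  bind e := (Int -> Bool)
step 2: unify ((b -> b) -> List Bool) ~ c  [subst: {e:=(Int -> Bool)} | 2 pending]
  bind c := ((b -> b) -> List Bool)
step 3: unify Bool ~ a  [subst: {e:=(Int -> Bool), c:=((b -> b) -> List Bool)} | 1 pending]
  bind a := Bool
step 4: unify f ~ Int  [subst: {e:=(Int -> Bool), c:=((b -> b) -> List Bool), a:=Bool} | 0 pending]
  bind f := Int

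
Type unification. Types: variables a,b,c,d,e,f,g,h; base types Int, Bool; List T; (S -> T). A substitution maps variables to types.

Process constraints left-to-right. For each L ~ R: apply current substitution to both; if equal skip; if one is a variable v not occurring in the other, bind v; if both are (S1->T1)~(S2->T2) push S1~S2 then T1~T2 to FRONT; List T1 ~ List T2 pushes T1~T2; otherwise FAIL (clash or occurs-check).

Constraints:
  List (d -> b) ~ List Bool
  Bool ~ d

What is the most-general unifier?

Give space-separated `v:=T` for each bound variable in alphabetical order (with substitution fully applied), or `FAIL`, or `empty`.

Answer: FAIL

Derivation:
step 1: unify List (d -> b) ~ List Bool  [subst: {-} | 1 pending]
  -> decompose List: push (d -> b)~Bool
step 2: unify (d -> b) ~ Bool  [subst: {-} | 1 pending]
  clash: (d -> b) vs Bool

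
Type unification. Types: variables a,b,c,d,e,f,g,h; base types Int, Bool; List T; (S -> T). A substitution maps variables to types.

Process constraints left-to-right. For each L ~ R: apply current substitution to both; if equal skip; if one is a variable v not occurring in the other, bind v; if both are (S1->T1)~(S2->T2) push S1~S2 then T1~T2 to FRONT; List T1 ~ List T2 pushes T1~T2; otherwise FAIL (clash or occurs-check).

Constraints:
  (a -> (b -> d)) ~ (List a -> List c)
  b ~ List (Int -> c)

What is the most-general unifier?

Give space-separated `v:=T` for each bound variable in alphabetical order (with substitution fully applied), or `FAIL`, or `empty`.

Answer: FAIL

Derivation:
step 1: unify (a -> (b -> d)) ~ (List a -> List c)  [subst: {-} | 1 pending]
  -> decompose arrow: push a~List a, (b -> d)~List c
step 2: unify a ~ List a  [subst: {-} | 2 pending]
  occurs-check fail: a in List a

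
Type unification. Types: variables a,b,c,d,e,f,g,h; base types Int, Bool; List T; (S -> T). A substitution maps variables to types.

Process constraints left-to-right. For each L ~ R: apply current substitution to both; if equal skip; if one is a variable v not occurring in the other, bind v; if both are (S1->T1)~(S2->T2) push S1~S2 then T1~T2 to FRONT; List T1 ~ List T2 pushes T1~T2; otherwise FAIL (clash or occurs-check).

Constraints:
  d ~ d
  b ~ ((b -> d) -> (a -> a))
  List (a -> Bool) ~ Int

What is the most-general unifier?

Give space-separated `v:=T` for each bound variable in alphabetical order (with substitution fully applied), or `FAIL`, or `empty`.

Answer: FAIL

Derivation:
step 1: unify d ~ d  [subst: {-} | 2 pending]
  -> identical, skip
step 2: unify b ~ ((b -> d) -> (a -> a))  [subst: {-} | 1 pending]
  occurs-check fail: b in ((b -> d) -> (a -> a))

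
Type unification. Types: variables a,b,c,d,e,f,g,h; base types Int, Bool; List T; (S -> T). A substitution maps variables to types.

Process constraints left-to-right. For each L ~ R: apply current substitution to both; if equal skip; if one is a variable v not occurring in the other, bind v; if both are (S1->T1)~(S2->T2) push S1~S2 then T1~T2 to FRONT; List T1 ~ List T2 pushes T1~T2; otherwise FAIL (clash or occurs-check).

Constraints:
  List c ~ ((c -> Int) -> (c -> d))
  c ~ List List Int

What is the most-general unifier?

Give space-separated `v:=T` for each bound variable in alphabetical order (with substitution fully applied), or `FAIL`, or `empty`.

step 1: unify List c ~ ((c -> Int) -> (c -> d))  [subst: {-} | 1 pending]
  clash: List c vs ((c -> Int) -> (c -> d))

Answer: FAIL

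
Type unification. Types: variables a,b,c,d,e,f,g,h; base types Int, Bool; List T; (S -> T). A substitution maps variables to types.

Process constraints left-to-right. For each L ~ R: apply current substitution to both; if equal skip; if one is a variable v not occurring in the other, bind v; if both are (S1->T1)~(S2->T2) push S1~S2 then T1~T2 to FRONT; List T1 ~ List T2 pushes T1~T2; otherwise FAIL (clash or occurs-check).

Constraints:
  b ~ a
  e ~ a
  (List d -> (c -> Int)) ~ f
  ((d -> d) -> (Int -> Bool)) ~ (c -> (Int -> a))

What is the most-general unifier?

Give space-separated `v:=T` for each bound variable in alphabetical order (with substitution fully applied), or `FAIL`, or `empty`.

step 1: unify b ~ a  [subst: {-} | 3 pending]
  bind b := a
step 2: unify e ~ a  [subst: {b:=a} | 2 pending]
  bind e := a
step 3: unify (List d -> (c -> Int)) ~ f  [subst: {b:=a, e:=a} | 1 pending]
  bind f := (List d -> (c -> Int))
step 4: unify ((d -> d) -> (Int -> Bool)) ~ (c -> (Int -> a))  [subst: {b:=a, e:=a, f:=(List d -> (c -> Int))} | 0 pending]
  -> decompose arrow: push (d -> d)~c, (Int -> Bool)~(Int -> a)
step 5: unify (d -> d) ~ c  [subst: {b:=a, e:=a, f:=(List d -> (c -> Int))} | 1 pending]
  bind c := (d -> d)
step 6: unify (Int -> Bool) ~ (Int -> a)  [subst: {b:=a, e:=a, f:=(List d -> (c -> Int)), c:=(d -> d)} | 0 pending]
  -> decompose arrow: push Int~Int, Bool~a
step 7: unify Int ~ Int  [subst: {b:=a, e:=a, f:=(List d -> (c -> Int)), c:=(d -> d)} | 1 pending]
  -> identical, skip
step 8: unify Bool ~ a  [subst: {b:=a, e:=a, f:=(List d -> (c -> Int)), c:=(d -> d)} | 0 pending]
  bind a := Bool

Answer: a:=Bool b:=Bool c:=(d -> d) e:=Bool f:=(List d -> ((d -> d) -> Int))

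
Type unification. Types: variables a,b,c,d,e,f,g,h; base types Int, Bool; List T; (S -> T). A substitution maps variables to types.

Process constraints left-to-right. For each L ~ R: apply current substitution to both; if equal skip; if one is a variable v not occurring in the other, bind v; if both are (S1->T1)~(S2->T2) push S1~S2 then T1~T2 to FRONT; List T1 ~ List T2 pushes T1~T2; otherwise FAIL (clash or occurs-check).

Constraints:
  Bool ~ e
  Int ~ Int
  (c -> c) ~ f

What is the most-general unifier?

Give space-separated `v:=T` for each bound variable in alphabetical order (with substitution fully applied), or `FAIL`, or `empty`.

Answer: e:=Bool f:=(c -> c)

Derivation:
step 1: unify Bool ~ e  [subst: {-} | 2 pending]
  bind e := Bool
step 2: unify Int ~ Int  [subst: {e:=Bool} | 1 pending]
  -> identical, skip
step 3: unify (c -> c) ~ f  [subst: {e:=Bool} | 0 pending]
  bind f := (c -> c)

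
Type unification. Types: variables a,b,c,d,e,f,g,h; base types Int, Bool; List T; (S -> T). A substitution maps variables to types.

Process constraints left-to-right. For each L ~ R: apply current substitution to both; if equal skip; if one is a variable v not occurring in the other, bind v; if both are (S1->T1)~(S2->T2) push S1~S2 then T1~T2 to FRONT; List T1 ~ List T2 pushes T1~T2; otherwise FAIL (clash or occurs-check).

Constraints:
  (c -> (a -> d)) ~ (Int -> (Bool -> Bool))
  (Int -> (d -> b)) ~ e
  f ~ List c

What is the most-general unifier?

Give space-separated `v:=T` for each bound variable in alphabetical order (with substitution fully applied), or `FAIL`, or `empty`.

Answer: a:=Bool c:=Int d:=Bool e:=(Int -> (Bool -> b)) f:=List Int

Derivation:
step 1: unify (c -> (a -> d)) ~ (Int -> (Bool -> Bool))  [subst: {-} | 2 pending]
  -> decompose arrow: push c~Int, (a -> d)~(Bool -> Bool)
step 2: unify c ~ Int  [subst: {-} | 3 pending]
  bind c := Int
step 3: unify (a -> d) ~ (Bool -> Bool)  [subst: {c:=Int} | 2 pending]
  -> decompose arrow: push a~Bool, d~Bool
step 4: unify a ~ Bool  [subst: {c:=Int} | 3 pending]
  bind a := Bool
step 5: unify d ~ Bool  [subst: {c:=Int, a:=Bool} | 2 pending]
  bind d := Bool
step 6: unify (Int -> (Bool -> b)) ~ e  [subst: {c:=Int, a:=Bool, d:=Bool} | 1 pending]
  bind e := (Int -> (Bool -> b))
step 7: unify f ~ List Int  [subst: {c:=Int, a:=Bool, d:=Bool, e:=(Int -> (Bool -> b))} | 0 pending]
  bind f := List Int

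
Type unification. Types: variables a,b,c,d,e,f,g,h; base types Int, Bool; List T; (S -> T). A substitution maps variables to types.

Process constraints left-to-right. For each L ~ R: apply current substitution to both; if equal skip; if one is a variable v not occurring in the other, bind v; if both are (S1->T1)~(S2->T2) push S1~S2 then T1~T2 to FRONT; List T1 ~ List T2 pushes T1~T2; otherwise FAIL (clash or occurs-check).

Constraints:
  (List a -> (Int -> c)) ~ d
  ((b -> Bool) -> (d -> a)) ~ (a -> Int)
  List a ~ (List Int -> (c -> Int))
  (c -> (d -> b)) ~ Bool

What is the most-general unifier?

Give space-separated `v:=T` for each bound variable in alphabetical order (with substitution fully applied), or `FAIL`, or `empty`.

step 1: unify (List a -> (Int -> c)) ~ d  [subst: {-} | 3 pending]
  bind d := (List a -> (Int -> c))
step 2: unify ((b -> Bool) -> ((List a -> (Int -> c)) -> a)) ~ (a -> Int)  [subst: {d:=(List a -> (Int -> c))} | 2 pending]
  -> decompose arrow: push (b -> Bool)~a, ((List a -> (Int -> c)) -> a)~Int
step 3: unify (b -> Bool) ~ a  [subst: {d:=(List a -> (Int -> c))} | 3 pending]
  bind a := (b -> Bool)
step 4: unify ((List (b -> Bool) -> (Int -> c)) -> (b -> Bool)) ~ Int  [subst: {d:=(List a -> (Int -> c)), a:=(b -> Bool)} | 2 pending]
  clash: ((List (b -> Bool) -> (Int -> c)) -> (b -> Bool)) vs Int

Answer: FAIL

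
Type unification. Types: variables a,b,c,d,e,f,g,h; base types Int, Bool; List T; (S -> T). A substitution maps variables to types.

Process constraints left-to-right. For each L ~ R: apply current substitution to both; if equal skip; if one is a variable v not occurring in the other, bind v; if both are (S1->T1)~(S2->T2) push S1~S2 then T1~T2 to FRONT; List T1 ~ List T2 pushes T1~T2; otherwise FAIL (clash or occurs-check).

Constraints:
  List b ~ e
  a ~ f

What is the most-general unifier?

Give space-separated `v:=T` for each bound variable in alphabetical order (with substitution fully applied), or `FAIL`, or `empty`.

Answer: a:=f e:=List b

Derivation:
step 1: unify List b ~ e  [subst: {-} | 1 pending]
  bind e := List b
step 2: unify a ~ f  [subst: {e:=List b} | 0 pending]
  bind a := f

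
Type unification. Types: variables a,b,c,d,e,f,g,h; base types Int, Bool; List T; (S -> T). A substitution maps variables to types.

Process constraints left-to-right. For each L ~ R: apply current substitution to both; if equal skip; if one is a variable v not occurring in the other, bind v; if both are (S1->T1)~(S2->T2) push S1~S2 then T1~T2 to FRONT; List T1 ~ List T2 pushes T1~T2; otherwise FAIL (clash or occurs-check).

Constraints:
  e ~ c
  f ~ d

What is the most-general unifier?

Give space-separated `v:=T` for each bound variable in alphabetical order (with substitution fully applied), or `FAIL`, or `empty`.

step 1: unify e ~ c  [subst: {-} | 1 pending]
  bind e := c
step 2: unify f ~ d  [subst: {e:=c} | 0 pending]
  bind f := d

Answer: e:=c f:=d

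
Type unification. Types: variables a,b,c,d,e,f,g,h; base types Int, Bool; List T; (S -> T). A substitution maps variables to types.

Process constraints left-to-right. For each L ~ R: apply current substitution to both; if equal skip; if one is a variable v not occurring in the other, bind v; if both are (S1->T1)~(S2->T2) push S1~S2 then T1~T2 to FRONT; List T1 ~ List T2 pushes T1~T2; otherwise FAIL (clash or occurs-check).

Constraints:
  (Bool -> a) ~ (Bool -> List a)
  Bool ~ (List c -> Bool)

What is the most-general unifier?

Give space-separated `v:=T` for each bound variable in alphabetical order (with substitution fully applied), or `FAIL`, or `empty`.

Answer: FAIL

Derivation:
step 1: unify (Bool -> a) ~ (Bool -> List a)  [subst: {-} | 1 pending]
  -> decompose arrow: push Bool~Bool, a~List a
step 2: unify Bool ~ Bool  [subst: {-} | 2 pending]
  -> identical, skip
step 3: unify a ~ List a  [subst: {-} | 1 pending]
  occurs-check fail: a in List a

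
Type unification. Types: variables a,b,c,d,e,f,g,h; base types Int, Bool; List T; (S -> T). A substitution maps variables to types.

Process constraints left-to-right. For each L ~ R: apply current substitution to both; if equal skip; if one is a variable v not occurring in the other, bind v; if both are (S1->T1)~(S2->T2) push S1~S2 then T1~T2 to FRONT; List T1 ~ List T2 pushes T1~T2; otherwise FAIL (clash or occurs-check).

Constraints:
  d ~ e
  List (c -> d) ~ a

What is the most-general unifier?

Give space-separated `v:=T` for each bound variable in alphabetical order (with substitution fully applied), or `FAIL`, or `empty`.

Answer: a:=List (c -> e) d:=e

Derivation:
step 1: unify d ~ e  [subst: {-} | 1 pending]
  bind d := e
step 2: unify List (c -> e) ~ a  [subst: {d:=e} | 0 pending]
  bind a := List (c -> e)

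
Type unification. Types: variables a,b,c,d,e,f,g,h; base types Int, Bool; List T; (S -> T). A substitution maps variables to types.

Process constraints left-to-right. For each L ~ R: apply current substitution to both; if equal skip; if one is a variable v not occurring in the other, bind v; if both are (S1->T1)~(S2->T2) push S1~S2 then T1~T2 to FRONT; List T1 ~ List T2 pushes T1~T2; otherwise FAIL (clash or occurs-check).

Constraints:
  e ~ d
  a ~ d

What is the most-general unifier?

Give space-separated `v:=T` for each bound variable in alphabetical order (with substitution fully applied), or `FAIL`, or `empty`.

Answer: a:=d e:=d

Derivation:
step 1: unify e ~ d  [subst: {-} | 1 pending]
  bind e := d
step 2: unify a ~ d  [subst: {e:=d} | 0 pending]
  bind a := d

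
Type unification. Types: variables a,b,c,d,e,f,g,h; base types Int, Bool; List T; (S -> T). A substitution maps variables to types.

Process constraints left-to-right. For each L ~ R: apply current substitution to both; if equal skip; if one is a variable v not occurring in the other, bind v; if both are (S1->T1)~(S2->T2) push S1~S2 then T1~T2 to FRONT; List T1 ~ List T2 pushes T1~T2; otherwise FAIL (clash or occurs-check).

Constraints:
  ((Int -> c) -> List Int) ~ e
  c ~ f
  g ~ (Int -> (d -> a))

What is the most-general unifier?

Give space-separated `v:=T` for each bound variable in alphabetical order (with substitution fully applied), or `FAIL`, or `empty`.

step 1: unify ((Int -> c) -> List Int) ~ e  [subst: {-} | 2 pending]
  bind e := ((Int -> c) -> List Int)
step 2: unify c ~ f  [subst: {e:=((Int -> c) -> List Int)} | 1 pending]
  bind c := f
step 3: unify g ~ (Int -> (d -> a))  [subst: {e:=((Int -> c) -> List Int), c:=f} | 0 pending]
  bind g := (Int -> (d -> a))

Answer: c:=f e:=((Int -> f) -> List Int) g:=(Int -> (d -> a))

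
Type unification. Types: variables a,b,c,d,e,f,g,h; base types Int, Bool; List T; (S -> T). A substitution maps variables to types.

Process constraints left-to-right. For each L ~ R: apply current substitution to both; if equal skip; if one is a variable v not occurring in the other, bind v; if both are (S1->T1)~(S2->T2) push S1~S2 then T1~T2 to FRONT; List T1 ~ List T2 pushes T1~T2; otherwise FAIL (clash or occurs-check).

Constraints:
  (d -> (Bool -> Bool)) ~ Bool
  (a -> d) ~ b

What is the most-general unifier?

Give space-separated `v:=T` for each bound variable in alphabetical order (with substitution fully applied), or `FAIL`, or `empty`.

Answer: FAIL

Derivation:
step 1: unify (d -> (Bool -> Bool)) ~ Bool  [subst: {-} | 1 pending]
  clash: (d -> (Bool -> Bool)) vs Bool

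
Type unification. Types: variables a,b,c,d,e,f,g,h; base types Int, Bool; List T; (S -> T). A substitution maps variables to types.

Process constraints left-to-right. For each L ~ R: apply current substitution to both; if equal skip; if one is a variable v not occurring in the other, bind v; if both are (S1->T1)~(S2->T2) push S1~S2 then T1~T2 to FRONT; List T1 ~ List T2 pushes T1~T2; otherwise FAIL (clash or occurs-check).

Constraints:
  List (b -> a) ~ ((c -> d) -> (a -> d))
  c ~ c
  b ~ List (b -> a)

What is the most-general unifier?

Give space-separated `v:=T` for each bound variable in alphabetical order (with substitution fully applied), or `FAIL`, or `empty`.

step 1: unify List (b -> a) ~ ((c -> d) -> (a -> d))  [subst: {-} | 2 pending]
  clash: List (b -> a) vs ((c -> d) -> (a -> d))

Answer: FAIL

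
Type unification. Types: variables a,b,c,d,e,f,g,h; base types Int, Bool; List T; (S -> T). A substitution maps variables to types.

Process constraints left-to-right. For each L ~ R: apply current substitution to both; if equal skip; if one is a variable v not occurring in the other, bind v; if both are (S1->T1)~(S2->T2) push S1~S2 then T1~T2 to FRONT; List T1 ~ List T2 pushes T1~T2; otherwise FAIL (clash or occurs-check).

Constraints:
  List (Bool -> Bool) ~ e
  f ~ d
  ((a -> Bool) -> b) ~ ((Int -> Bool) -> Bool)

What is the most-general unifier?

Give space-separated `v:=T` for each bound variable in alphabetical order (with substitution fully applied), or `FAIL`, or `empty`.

step 1: unify List (Bool -> Bool) ~ e  [subst: {-} | 2 pending]
  bind e := List (Bool -> Bool)
step 2: unify f ~ d  [subst: {e:=List (Bool -> Bool)} | 1 pending]
  bind f := d
step 3: unify ((a -> Bool) -> b) ~ ((Int -> Bool) -> Bool)  [subst: {e:=List (Bool -> Bool), f:=d} | 0 pending]
  -> decompose arrow: push (a -> Bool)~(Int -> Bool), b~Bool
step 4: unify (a -> Bool) ~ (Int -> Bool)  [subst: {e:=List (Bool -> Bool), f:=d} | 1 pending]
  -> decompose arrow: push a~Int, Bool~Bool
step 5: unify a ~ Int  [subst: {e:=List (Bool -> Bool), f:=d} | 2 pending]
  bind a := Int
step 6: unify Bool ~ Bool  [subst: {e:=List (Bool -> Bool), f:=d, a:=Int} | 1 pending]
  -> identical, skip
step 7: unify b ~ Bool  [subst: {e:=List (Bool -> Bool), f:=d, a:=Int} | 0 pending]
  bind b := Bool

Answer: a:=Int b:=Bool e:=List (Bool -> Bool) f:=d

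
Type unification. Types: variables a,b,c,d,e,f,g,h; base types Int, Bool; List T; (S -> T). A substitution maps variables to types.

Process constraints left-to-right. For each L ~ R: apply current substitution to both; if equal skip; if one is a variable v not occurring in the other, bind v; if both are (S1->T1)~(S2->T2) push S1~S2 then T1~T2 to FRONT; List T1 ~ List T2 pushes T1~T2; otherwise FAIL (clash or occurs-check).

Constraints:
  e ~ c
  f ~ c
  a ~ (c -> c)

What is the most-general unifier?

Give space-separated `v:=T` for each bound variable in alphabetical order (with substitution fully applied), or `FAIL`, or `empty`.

Answer: a:=(c -> c) e:=c f:=c

Derivation:
step 1: unify e ~ c  [subst: {-} | 2 pending]
  bind e := c
step 2: unify f ~ c  [subst: {e:=c} | 1 pending]
  bind f := c
step 3: unify a ~ (c -> c)  [subst: {e:=c, f:=c} | 0 pending]
  bind a := (c -> c)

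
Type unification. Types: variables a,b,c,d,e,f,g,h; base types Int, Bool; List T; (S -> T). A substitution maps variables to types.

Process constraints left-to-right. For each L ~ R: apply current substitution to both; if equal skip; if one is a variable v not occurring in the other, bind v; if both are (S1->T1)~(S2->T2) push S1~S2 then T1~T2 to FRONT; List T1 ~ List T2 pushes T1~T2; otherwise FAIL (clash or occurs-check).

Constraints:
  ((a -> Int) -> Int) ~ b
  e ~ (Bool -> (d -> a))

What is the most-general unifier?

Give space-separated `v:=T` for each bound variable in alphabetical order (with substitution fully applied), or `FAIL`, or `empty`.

Answer: b:=((a -> Int) -> Int) e:=(Bool -> (d -> a))

Derivation:
step 1: unify ((a -> Int) -> Int) ~ b  [subst: {-} | 1 pending]
  bind b := ((a -> Int) -> Int)
step 2: unify e ~ (Bool -> (d -> a))  [subst: {b:=((a -> Int) -> Int)} | 0 pending]
  bind e := (Bool -> (d -> a))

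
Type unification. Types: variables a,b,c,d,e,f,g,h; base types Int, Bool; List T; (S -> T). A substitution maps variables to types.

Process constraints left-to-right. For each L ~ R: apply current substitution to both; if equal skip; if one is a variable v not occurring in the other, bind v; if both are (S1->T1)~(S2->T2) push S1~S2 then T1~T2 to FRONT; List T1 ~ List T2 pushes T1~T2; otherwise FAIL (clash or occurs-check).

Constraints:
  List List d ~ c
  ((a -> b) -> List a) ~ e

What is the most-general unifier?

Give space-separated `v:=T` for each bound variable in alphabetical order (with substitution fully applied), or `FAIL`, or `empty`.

Answer: c:=List List d e:=((a -> b) -> List a)

Derivation:
step 1: unify List List d ~ c  [subst: {-} | 1 pending]
  bind c := List List d
step 2: unify ((a -> b) -> List a) ~ e  [subst: {c:=List List d} | 0 pending]
  bind e := ((a -> b) -> List a)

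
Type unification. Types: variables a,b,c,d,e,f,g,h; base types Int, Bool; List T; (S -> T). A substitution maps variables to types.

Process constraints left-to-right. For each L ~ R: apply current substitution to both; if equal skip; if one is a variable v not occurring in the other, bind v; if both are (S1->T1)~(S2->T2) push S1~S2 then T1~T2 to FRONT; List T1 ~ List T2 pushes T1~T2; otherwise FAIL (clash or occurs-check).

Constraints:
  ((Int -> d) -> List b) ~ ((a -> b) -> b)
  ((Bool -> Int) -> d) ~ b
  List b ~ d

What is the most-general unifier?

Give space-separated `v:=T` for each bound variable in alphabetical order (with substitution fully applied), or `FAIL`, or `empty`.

step 1: unify ((Int -> d) -> List b) ~ ((a -> b) -> b)  [subst: {-} | 2 pending]
  -> decompose arrow: push (Int -> d)~(a -> b), List b~b
step 2: unify (Int -> d) ~ (a -> b)  [subst: {-} | 3 pending]
  -> decompose arrow: push Int~a, d~b
step 3: unify Int ~ a  [subst: {-} | 4 pending]
  bind a := Int
step 4: unify d ~ b  [subst: {a:=Int} | 3 pending]
  bind d := b
step 5: unify List b ~ b  [subst: {a:=Int, d:=b} | 2 pending]
  occurs-check fail

Answer: FAIL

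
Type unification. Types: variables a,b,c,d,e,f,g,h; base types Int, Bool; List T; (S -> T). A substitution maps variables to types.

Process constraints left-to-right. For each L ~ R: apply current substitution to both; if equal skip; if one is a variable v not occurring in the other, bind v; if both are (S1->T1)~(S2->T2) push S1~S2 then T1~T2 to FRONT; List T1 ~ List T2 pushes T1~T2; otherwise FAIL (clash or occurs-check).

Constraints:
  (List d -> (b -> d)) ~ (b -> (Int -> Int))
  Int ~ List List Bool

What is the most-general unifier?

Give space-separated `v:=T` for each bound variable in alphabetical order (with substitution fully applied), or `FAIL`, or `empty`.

Answer: FAIL

Derivation:
step 1: unify (List d -> (b -> d)) ~ (b -> (Int -> Int))  [subst: {-} | 1 pending]
  -> decompose arrow: push List d~b, (b -> d)~(Int -> Int)
step 2: unify List d ~ b  [subst: {-} | 2 pending]
  bind b := List d
step 3: unify (List d -> d) ~ (Int -> Int)  [subst: {b:=List d} | 1 pending]
  -> decompose arrow: push List d~Int, d~Int
step 4: unify List d ~ Int  [subst: {b:=List d} | 2 pending]
  clash: List d vs Int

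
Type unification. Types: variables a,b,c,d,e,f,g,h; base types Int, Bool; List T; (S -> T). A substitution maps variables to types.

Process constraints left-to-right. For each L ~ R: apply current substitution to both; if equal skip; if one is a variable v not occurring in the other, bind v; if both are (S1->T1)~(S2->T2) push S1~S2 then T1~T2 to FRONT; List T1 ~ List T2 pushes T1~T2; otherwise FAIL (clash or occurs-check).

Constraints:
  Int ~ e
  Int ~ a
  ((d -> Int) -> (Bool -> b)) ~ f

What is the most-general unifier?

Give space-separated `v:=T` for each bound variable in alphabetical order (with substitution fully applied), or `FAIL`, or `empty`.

step 1: unify Int ~ e  [subst: {-} | 2 pending]
  bind e := Int
step 2: unify Int ~ a  [subst: {e:=Int} | 1 pending]
  bind a := Int
step 3: unify ((d -> Int) -> (Bool -> b)) ~ f  [subst: {e:=Int, a:=Int} | 0 pending]
  bind f := ((d -> Int) -> (Bool -> b))

Answer: a:=Int e:=Int f:=((d -> Int) -> (Bool -> b))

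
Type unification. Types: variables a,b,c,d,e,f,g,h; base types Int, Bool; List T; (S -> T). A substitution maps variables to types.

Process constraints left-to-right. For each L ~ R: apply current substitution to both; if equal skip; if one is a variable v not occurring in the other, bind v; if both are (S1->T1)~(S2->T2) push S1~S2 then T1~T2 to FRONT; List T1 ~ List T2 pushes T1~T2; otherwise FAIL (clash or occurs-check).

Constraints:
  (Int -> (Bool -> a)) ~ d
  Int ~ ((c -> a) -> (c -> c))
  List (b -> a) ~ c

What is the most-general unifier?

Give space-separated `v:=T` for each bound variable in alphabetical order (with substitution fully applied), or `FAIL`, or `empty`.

Answer: FAIL

Derivation:
step 1: unify (Int -> (Bool -> a)) ~ d  [subst: {-} | 2 pending]
  bind d := (Int -> (Bool -> a))
step 2: unify Int ~ ((c -> a) -> (c -> c))  [subst: {d:=(Int -> (Bool -> a))} | 1 pending]
  clash: Int vs ((c -> a) -> (c -> c))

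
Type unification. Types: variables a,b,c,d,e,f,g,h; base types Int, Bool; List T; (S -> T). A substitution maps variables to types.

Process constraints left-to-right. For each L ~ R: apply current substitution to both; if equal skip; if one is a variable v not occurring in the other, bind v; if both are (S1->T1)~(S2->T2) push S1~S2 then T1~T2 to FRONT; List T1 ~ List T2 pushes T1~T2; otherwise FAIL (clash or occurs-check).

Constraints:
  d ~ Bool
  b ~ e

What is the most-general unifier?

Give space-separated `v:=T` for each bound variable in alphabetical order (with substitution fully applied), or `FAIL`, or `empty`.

Answer: b:=e d:=Bool

Derivation:
step 1: unify d ~ Bool  [subst: {-} | 1 pending]
  bind d := Bool
step 2: unify b ~ e  [subst: {d:=Bool} | 0 pending]
  bind b := e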